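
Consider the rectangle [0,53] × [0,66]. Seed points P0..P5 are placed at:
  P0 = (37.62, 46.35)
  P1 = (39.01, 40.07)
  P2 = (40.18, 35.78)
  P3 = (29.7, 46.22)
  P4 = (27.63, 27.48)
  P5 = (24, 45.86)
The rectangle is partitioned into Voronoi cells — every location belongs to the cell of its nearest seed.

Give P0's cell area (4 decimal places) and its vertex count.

Area of P0's cell: 422.3432 (4 vertices)

1. box [0,53]×[0,66]: [(0, 0) (53, 0) (53, 66) (0, 66)]
2. ⊥bis P0·P1 via (38.315,43.21): [(0, 34.7295) (53, 46.4603) (53, 66) (0, 66)]  |A|=1346.4705
3. ⊥bis P0·P2 via (38.9,41.065): [(0, 34.7295) (53, 46.4603) (53, 66) (0, 66)]  |A|=1346.4705
4. ⊥bis P0·P3 via (33.66,46.285): [(33.7271, 42.1945) (53, 46.4603) (53, 66) (33.3364, 66)]  |A|=422.3432
5. ⊥bis P0·P4 via (32.625,36.915): [(33.7271, 42.1945) (53, 46.4603) (53, 66) (33.3364, 66)]  |A|=422.3432
6. ⊥bis P0·P5 via (30.81,46.105): [(33.7271, 42.1945) (53, 46.4603) (53, 66) (33.3364, 66)]  |A|=422.3432
7. canonical 4-gon: [(33.7271, 42.1945) (53, 46.4603) (53, 66) (33.3364, 66)]
8. shoelace: 422.3432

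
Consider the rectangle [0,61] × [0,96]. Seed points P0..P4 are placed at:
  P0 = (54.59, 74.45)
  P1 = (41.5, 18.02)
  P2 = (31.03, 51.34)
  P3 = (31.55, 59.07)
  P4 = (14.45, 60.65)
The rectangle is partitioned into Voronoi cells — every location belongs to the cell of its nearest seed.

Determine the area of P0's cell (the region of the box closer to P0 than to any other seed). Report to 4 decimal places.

Area of P0's cell: 1027.5617

1. box [0,61]×[0,96]: [(0, 0) (61, 0) (61, 96) (0, 96)]
2. ⊥bis P0·P1 via (48.045,46.235): [(0, 57.3799) (61, 43.2298) (61, 96) (0, 96)]  |A|=2787.4015
3. ⊥bis P0·P2 via (42.81,62.895): [(61, 44.3508) (61, 96) (10.3373, 96)]  |A|=1308.3436
4. ⊥bis P0·P3 via (43.07,66.76): [(51.6999, 53.832) (61, 44.3508) (61, 96) (23.5513, 96)]  |A|=1029.7403
5. ⊥bis P0·P4 via (34.52,67.55): [(26.0003, 92.3313) (51.6999, 53.832) (61, 44.3508) (61, 96) (24.739, 96)]  |A|=1027.5617
6. canonical 5-gon: [(26.0003, 92.3313) (51.6999, 53.832) (61, 44.3508) (61, 96) (24.739, 96)]
7. shoelace: 1027.5617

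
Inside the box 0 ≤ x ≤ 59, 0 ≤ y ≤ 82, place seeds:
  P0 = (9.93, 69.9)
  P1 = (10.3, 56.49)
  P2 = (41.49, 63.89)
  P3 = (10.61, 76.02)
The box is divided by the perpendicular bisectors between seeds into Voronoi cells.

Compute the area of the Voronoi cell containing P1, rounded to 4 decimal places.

1. box [0,59]×[0,82]: [(0, 0) (59, 0) (59, 82) (0, 82)]
2. ⊥bis P1·P0 via (10.115,63.195): [(0, 62.9159) (0, 0) (59, 0) (59, 64.5438)]  |A|=3760.0616
3. ⊥bis P1·P2 via (25.895,60.19): [(25.0841, 63.608) (0, 62.9159) (0, 0) (40.1754, 0)]  |A|=2066.8323
4. ⊥bis P1·P3 via (10.455,66.255): [(25.0841, 63.608) (0, 62.9159) (0, 0) (40.1754, 0)]  |A|=2066.8323
5. canonical 4-gon: [(25.0841, 63.608) (0, 62.9159) (0, 0) (40.1754, 0)]
6. shoelace: 2066.8323

Area of P1's cell: 2066.8323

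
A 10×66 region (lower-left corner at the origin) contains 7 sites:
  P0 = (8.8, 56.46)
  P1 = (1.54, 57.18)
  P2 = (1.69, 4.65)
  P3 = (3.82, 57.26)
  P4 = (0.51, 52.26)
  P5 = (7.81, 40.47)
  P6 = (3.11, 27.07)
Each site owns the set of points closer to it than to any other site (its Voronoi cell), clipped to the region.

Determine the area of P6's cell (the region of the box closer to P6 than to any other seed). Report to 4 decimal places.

1. box [0,10]×[0,66]: [(0, 0) (10, 0) (10, 66) (0, 66)]
2. ⊥bis P6·P0 via (5.955,41.765): [(0, 42.9179) (0, 0) (10, 0) (10, 40.9819)]  |A|=419.4989
3. ⊥bis P6·P1 via (2.325,42.125): [(3.7199, 42.1977) (0, 42.0038) (0, 0) (10, 0) (10, 40.9819)]  |A|=417.7987
4. ⊥bis P6·P2 via (2.4,15.86): [(3.7199, 42.1977) (0, 42.0038) (0, 16.012) (10, 15.3786) (10, 40.9819)]  |A|=260.8454
5. ⊥bis P6·P3 via (3.465,42.165): [(3.9475, 42.1537) (3.208, 42.171) (0, 42.0038) (0, 16.012) (10, 15.3786) (10, 40.9819)]  |A|=260.8311
6. ⊥bis P6·P4 via (1.81,39.665): [(0, 39.4782) (0, 16.012) (10, 15.3786) (10, 40.5103)]  |A|=242.9893
7. ⊥bis P6·P5 via (5.46,33.77): [(0, 35.6851) (0, 16.012) (10, 15.3786) (10, 32.1776)]  |A|=182.3602
8. canonical 4-gon: [(0, 35.6851) (0, 16.012) (10, 15.3786) (10, 32.1776)]
9. shoelace: 182.3602

Area of P6's cell: 182.3602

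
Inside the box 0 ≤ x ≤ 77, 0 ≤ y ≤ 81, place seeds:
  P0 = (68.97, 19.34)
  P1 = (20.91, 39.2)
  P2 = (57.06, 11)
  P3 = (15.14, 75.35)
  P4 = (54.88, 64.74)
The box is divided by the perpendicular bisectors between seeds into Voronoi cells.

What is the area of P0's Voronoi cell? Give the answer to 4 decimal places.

1. box [0,77]×[0,81]: [(0, 0) (77, 0) (77, 81) (0, 81)]
2. ⊥bis P0·P1 via (44.94,29.27): [(32.8447, 0) (77, 0) (77, 81) (66.3166, 81)]  |A|=2220.9704
3. ⊥bis P0·P2 via (63.015,15.17): [(47.9837, 36.6356) (73.6378, 0) (77, 0) (77, 81) (66.3166, 81)]  |A|=1473.7301
4. ⊥bis P0·P3 via (42.055,47.345): [(59.2304, 63.8519) (47.9837, 36.6356) (73.6378, 0) (77, 0) (77, 80.9299)]  |A|=1381.5069
5. ⊥bis P0·P4 via (61.925,42.04): [(48.4946, 37.8718) (47.9837, 36.6356) (73.6378, 0) (77, 0) (77, 46.7186)]  |A|=754.748
6. canonical 5-gon: [(48.4946, 37.8718) (47.9837, 36.6356) (73.6378, 0) (77, 0) (77, 46.7186)]
7. shoelace: 754.748

Area of P0's cell: 754.7480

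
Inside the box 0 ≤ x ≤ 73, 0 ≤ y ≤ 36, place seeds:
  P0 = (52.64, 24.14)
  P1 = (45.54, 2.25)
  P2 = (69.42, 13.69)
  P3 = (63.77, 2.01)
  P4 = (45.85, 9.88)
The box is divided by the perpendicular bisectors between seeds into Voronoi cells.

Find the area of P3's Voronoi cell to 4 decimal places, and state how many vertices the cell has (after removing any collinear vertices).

Area of P3's cell: 156.8268 (5 vertices)

1. box [0,73]×[0,36]: [(0, 0) (73, 0) (73, 36) (0, 36)]
2. ⊥bis P3·P0 via (58.205,13.075): [(32.2077, 0) (73, 0) (73, 20.516)]  |A|=418.4463
3. ⊥bis P3·P1 via (54.655,2.13): [(54.7764, 11.3506) (54.627, 0) (73, 0) (73, 20.516)]  |A|=291.2101
4. ⊥bis P3·P2 via (66.595,7.85): [(57.0228, 12.4804) (54.7764, 11.3506) (54.627, 0) (73, 0) (73, 4.7517)]  |A|=165.2754
5. ⊥bis P3·P4 via (54.81,5.945): [(57.565, 12.2181) (54.702, 5.6991) (54.627, 0) (73, 0) (73, 4.7517)]  |A|=156.8268
6. canonical 5-gon: [(57.565, 12.2181) (54.702, 5.6991) (54.627, 0) (73, 0) (73, 4.7517)]
7. shoelace: 156.8268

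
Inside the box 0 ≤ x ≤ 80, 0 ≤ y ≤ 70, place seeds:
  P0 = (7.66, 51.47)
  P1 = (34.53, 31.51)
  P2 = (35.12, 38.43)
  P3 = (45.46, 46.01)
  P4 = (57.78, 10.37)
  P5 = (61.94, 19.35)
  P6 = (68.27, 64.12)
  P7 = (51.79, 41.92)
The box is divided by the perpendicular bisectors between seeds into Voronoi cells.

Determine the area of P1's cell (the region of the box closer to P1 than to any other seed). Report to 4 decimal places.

1. box [0,80]×[0,70]: [(0, 0) (80, 0) (80, 70) (0, 70)]
2. ⊥bis P1·P0 via (21.095,41.49): [(0, 13.0921) (0, 0) (80, 0) (80, 70) (42.2733, 70)]  |A|=4397.1584
3. ⊥bis P1·P2 via (34.825,34.97): [(17.358, 36.4592) (0, 13.0921) (0, 0) (80, 0) (80, 31.1184)]  |A|=2546.6546
4. ⊥bis P1·P3 via (39.995,38.76): [(46.3235, 33.9896) (17.358, 36.4592) (0, 13.0921) (0, 0) (80, 0) (80, 8.6045)]  |A|=2167.5602
5. ⊥bis P1·P4 via (46.155,20.94): [(53.2637, 28.7582) (46.3235, 33.9896) (17.358, 36.4592) (0, 13.0921) (0, 0) (27.1154, 0)]  |A|=1292.1007
6. ⊥bis P1·P5 via (48.235,25.43): [(46.327, 21.1292) (50.6017, 30.7648) (46.3235, 33.9896) (17.358, 36.4592) (0, 13.0921) (0, 0) (27.1154, 0)]  |A|=1274.9872
7. ⊥bis P1·P6 via (51.4,47.815): [(46.327, 21.1292) (50.6017, 30.7648) (46.3235, 33.9896) (17.358, 36.4592) (0, 13.0921) (0, 0) (27.1154, 0)]  |A|=1274.9872
8. ⊥bis P1·P7 via (43.16,36.715): [(46.327, 21.1292) (48.9688, 27.084) (44.7214, 34.1262) (17.358, 36.4592) (0, 13.0921) (0, 0) (27.1154, 0)]  |A|=1259.1294
9. canonical 7-gon: [(46.327, 21.1292) (48.9688, 27.084) (44.7214, 34.1262) (17.358, 36.4592) (0, 13.0921) (0, 0) (27.1154, 0)]
10. shoelace: 1259.1294

Area of P1's cell: 1259.1294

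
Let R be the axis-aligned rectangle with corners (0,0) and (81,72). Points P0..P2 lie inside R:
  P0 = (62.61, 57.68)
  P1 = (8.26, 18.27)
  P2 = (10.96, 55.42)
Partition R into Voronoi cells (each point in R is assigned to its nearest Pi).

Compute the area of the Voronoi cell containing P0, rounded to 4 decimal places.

1. box [0,81]×[0,72]: [(0, 0) (81, 0) (81, 72) (0, 72)]
2. ⊥bis P0·P1 via (35.435,37.975): [(62.9712, 0) (81, 0) (81, 72) (10.763, 72)]  |A|=3177.5686
3. ⊥bis P0·P2 via (36.785,56.55): [(37.7367, 34.8008) (62.9712, 0) (81, 0) (81, 72) (36.109, 72)]  |A|=2706.1431
4. canonical 5-gon: [(37.7367, 34.8008) (62.9712, 0) (81, 0) (81, 72) (36.109, 72)]
5. shoelace: 2706.1431

Area of P0's cell: 2706.1431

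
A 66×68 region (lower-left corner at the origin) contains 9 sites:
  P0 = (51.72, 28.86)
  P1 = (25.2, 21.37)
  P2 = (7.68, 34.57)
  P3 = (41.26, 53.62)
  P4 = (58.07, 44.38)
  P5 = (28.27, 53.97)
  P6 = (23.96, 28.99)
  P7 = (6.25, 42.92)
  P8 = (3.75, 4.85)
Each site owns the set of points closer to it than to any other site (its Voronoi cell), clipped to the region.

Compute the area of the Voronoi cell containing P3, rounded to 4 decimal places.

Area of P3's cell: 504.5163

1. box [0,66]×[0,68]: [(0, 0) (66, 0) (66, 68) (0, 68)]
2. ⊥bis P3·P0 via (46.49,41.24): [(0, 21.6) (66, 49.4821) (66, 68) (0, 68)]  |A|=2142.2891
3. ⊥bis P3·P1 via (33.23,37.495): [(0, 54.043) (35.2473, 36.4904) (66, 49.4821) (66, 68) (0, 68)]  |A|=1570.526
4. ⊥bis P3·P2 via (24.47,44.095): [(26.2393, 40.9763) (35.2473, 36.4904) (66, 49.4821) (66, 68) (10.9086, 68)]  |A|=1240.0196
5. ⊥bis P3·P4 via (49.665,49): [(26.2393, 40.9763) (35.2473, 36.4904) (45.0697, 40.64) (60.1088, 68) (10.9086, 68)]  |A|=965.6356
6. ⊥bis P3·P5 via (34.765,53.795): [(34.3113, 36.9565) (35.2473, 36.4904) (45.0697, 40.64) (60.1088, 68) (35.1477, 68)]  |A|=511.1471
7. ⊥bis P3·P6 via (32.61,41.305): [(34.3947, 40.0514) (37.8806, 37.6029) (45.0697, 40.64) (60.1088, 68) (35.1477, 68)]  |A|=504.5163
8. ⊥bis P3·P7 via (23.755,48.27): [(34.3947, 40.0514) (37.8806, 37.6029) (45.0697, 40.64) (60.1088, 68) (35.1477, 68)]  |A|=504.5163
9. ⊥bis P3·P8 via (22.505,29.235): [(34.3947, 40.0514) (37.8806, 37.6029) (45.0697, 40.64) (60.1088, 68) (35.1477, 68)]  |A|=504.5163
10. canonical 5-gon: [(34.3947, 40.0514) (37.8806, 37.6029) (45.0697, 40.64) (60.1088, 68) (35.1477, 68)]
11. shoelace: 504.5163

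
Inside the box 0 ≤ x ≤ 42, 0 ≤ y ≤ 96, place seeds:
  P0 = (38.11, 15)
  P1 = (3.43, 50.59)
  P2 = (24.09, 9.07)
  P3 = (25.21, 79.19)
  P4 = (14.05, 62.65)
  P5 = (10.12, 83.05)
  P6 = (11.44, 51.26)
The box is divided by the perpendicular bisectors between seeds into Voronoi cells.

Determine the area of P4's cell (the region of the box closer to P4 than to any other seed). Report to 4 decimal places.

Area of P4's cell: 504.7207

1. box [0,42]×[0,96]: [(0, 0) (42, 0) (42, 96) (0, 96)]
2. ⊥bis P4·P0 via (26.08,38.825): [(0, 25.6564) (42, 46.8635) (42, 96) (0, 96)]  |A|=2509.0822
3. ⊥bis P4·P1 via (8.74,56.62): [(0, 64.3164) (27.9027, 39.7454) (42, 46.8635) (42, 96) (0, 96)]  |A|=1969.7219
4. ⊥bis P4·P2 via (19.07,35.86): [(0, 64.3164) (27.9027, 39.7454) (42, 46.8635) (42, 96) (0, 96)]  |A|=1969.7219
5. ⊥bis P4·P3 via (19.63,70.92): [(0, 84.1649) (0, 64.3164) (27.9027, 39.7454) (42, 46.8635) (42, 55.8263)]  |A|=877.538
6. ⊥bis P4·P5 via (12.085,72.85): [(15.7291, 73.552) (0, 70.5219) (0, 64.3164) (27.9027, 39.7454) (42, 46.8635) (42, 55.8263)]  |A|=770.2414
7. ⊥bis P4·P6 via (12.745,56.955): [(15.7291, 73.552) (0, 70.5219) (0, 64.3164) (6.817, 58.3134) (42, 50.2513) (42, 55.8263)]  |A|=504.7207
8. canonical 6-gon: [(15.7291, 73.552) (0, 70.5219) (0, 64.3164) (6.817, 58.3134) (42, 50.2513) (42, 55.8263)]
9. shoelace: 504.7207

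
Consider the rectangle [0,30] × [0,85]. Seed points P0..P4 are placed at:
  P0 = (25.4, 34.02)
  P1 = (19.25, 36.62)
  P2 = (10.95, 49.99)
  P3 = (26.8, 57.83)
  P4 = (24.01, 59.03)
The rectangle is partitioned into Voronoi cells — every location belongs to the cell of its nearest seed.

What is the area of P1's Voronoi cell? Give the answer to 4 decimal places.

Area of P1's cell: 675.6044

1. box [0,30]×[0,85]: [(0, 0) (30, 0) (30, 85) (0, 85)]
2. ⊥bis P1·P0 via (22.325,35.32): [(0, 0) (7.393, 0) (30, 53.4743) (30, 85) (0, 85)]  |A|=1945.5521
3. ⊥bis P1·P2 via (15.1,43.305): [(0, 33.931) (0, 0) (7.393, 0) (29.4729, 52.2276)]  |A|=693.082
4. ⊥bis P1·P3 via (23.025,47.225): [(22.0014, 47.5894) (0, 33.931) (0, 0) (7.393, 0) (26.7912, 45.8844)]  |A|=675.6044
5. ⊥bis P1·P4 via (21.63,47.825): [(22.0014, 47.5894) (0, 33.931) (0, 0) (7.393, 0) (26.7912, 45.8844)]  |A|=675.6044
6. canonical 5-gon: [(22.0014, 47.5894) (0, 33.931) (0, 0) (7.393, 0) (26.7912, 45.8844)]
7. shoelace: 675.6044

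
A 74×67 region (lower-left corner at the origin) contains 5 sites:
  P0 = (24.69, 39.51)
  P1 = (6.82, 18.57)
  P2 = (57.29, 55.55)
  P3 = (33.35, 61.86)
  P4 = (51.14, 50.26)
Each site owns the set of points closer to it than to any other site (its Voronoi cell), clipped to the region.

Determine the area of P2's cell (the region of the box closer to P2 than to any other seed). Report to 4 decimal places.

1. box [0,74]×[0,67]: [(0, 0) (74, 0) (74, 67) (0, 67)]
2. ⊥bis P2·P0 via (40.99,47.53): [(64.3759, 0) (74, 0) (74, 67) (31.4103, 67)]  |A|=1749.162
3. ⊥bis P2·P1 via (32.055,37.06): [(64.3759, 0) (74, 0) (74, 67) (31.4103, 67)]  |A|=1749.162
4. ⊥bis P2·P3 via (45.32,58.705): [(41.8916, 45.6976) (64.3759, 0) (74, 0) (74, 67) (47.5064, 67)]  |A|=1577.7197
5. ⊥bis P2·P4 via (54.215,52.905): [(46.2362, 62.1809) (74, 29.9035) (74, 67) (47.5064, 67)]  |A|=578.807
6. canonical 4-gon: [(46.2362, 62.1809) (74, 29.9035) (74, 67) (47.5064, 67)]
7. shoelace: 578.807

Area of P2's cell: 578.8070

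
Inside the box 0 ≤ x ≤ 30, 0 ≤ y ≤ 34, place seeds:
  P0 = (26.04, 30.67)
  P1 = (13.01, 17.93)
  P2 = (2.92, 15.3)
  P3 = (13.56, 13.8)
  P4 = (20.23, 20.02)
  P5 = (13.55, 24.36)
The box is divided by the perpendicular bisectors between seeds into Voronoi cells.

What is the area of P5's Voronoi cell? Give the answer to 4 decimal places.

Area of P5's cell: 202.9914

1. box [0,30]×[0,34]: [(0, 0) (30, 0) (30, 34) (0, 34)]
2. ⊥bis P5·P0 via (19.795,27.515): [(0, 0) (30, 0) (30, 7.3152) (16.5188, 34) (0, 34)]  |A|=840.1281
3. ⊥bis P5·P1 via (13.28,21.145): [(0, 22.2603) (23.4444, 20.2914) (16.5188, 34) (0, 34)]  |A|=250.8401
4. ⊥bis P5·P2 via (8.235,19.83): [(0, 29.492) (6.6389, 21.7027) (23.4444, 20.2914) (16.5188, 34) (0, 34)]  |A|=226.8348
5. ⊥bis P5·P3 via (13.555,19.08): [(0, 29.492) (6.6389, 21.7027) (23.4444, 20.2914) (16.5188, 34) (0, 34)]  |A|=226.8348
6. ⊥bis P5·P4 via (16.89,22.19): [(0, 29.492) (6.6389, 21.7027) (16.0594, 20.9116) (20.0376, 27.0347) (16.5188, 34) (0, 34)]  |A|=202.9914
7. canonical 6-gon: [(0, 29.492) (6.6389, 21.7027) (16.0594, 20.9116) (20.0376, 27.0347) (16.5188, 34) (0, 34)]
8. shoelace: 202.9914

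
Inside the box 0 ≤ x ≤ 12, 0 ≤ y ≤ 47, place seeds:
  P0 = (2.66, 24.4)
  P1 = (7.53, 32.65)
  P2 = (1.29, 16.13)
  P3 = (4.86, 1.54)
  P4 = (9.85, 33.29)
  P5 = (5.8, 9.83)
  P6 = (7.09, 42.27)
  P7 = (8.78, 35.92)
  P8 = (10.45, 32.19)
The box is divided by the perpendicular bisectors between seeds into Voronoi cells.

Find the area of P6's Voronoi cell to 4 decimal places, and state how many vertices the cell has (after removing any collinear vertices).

Area of P6's cell: 100.9938 (5 vertices)

1. box [0,12]×[0,47]: [(0, 0) (12, 0) (12, 47) (0, 47)]
2. ⊥bis P6·P0 via (4.875,33.335): [(0, 34.5435) (12, 31.5687) (12, 47) (0, 47)]  |A|=167.3267
3. ⊥bis P6·P1 via (7.31,37.46): [(0, 37.1257) (12, 37.6745) (12, 47) (0, 47)]  |A|=115.199
4. ⊥bis P6·P2 via (4.19,29.2): [(0, 37.1257) (12, 37.6745) (12, 47) (0, 47)]  |A|=115.199
5. ⊥bis P6·P3 via (5.975,21.905): [(0, 37.1257) (12, 37.6745) (12, 47) (0, 47)]  |A|=115.199
6. ⊥bis P6·P4 via (8.47,37.78): [(0, 37.1257) (7.4496, 37.4664) (12, 38.8649) (12, 47) (0, 47)]  |A|=112.4905
7. ⊥bis P6·P5 via (6.445,26.05): [(0, 37.1257) (7.4496, 37.4664) (12, 38.8649) (12, 47) (0, 47)]  |A|=112.4905
8. ⊥bis P6·P7 via (7.935,39.095): [(0, 37.1257) (0.6465, 37.1552) (12, 40.1769) (12, 47) (0, 47)]  |A|=100.9938
9. ⊥bis P6·P8 via (8.77,37.23): [(0, 37.1257) (0.6465, 37.1552) (12, 40.1769) (12, 47) (0, 47)]  |A|=100.9938
10. canonical 5-gon: [(0, 37.1257) (0.6465, 37.1552) (12, 40.1769) (12, 47) (0, 47)]
11. shoelace: 100.9938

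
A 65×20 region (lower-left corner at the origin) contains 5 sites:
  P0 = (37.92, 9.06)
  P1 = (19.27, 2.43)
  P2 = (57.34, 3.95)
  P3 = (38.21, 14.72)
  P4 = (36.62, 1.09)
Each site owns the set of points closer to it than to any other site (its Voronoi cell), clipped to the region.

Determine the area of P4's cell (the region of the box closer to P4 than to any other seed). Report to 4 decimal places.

Area of P4's cell: 95.6043

1. box [0,65]×[0,20]: [(0, 0) (65, 0) (65, 20) (0, 20)]
2. ⊥bis P4·P0 via (37.27,5.075): [(0, 11.1542) (0, 0) (65, 0) (65, 0.5519)]  |A|=380.4478
3. ⊥bis P4·P1 via (27.945,1.76): [(28.3139, 6.5359) (27.8091, 0) (65, 0) (65, 0.5519)]  |A|=131.661
4. ⊥bis P4·P2 via (46.98,2.52): [(46.8429, 3.5136) (28.3139, 6.5359) (27.8091, 0) (47.3278, 0)]  |A|=95.6043
5. ⊥bis P4·P3 via (37.415,7.905): [(46.8429, 3.5136) (28.3139, 6.5359) (27.8091, 0) (47.3278, 0)]  |A|=95.6043
6. canonical 4-gon: [(46.8429, 3.5136) (28.3139, 6.5359) (27.8091, 0) (47.3278, 0)]
7. shoelace: 95.6043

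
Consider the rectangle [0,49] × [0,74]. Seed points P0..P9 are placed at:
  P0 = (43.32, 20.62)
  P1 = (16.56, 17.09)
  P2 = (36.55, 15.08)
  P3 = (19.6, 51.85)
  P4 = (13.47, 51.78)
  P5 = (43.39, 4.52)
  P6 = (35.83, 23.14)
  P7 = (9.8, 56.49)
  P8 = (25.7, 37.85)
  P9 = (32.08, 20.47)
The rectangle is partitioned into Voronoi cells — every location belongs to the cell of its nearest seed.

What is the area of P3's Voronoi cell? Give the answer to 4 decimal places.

Area of P3's cell: 742.6689

1. box [0,49]×[0,74]: [(0, 0) (49, 0) (49, 74) (0, 74)]
2. ⊥bis P3·P0 via (31.46,36.235): [(0, 12.3403) (49, 49.5571) (49, 74) (0, 74)]  |A|=2109.5138
3. ⊥bis P3·P1 via (18.08,34.47): [(0, 36.0512) (27.9946, 33.6029) (49, 49.5571) (49, 74) (0, 74)]  |A|=1777.6256
4. ⊥bis P3·P2 via (28.075,33.465): [(0, 36.0512) (27.9946, 33.6029) (49, 49.5571) (49, 74) (0, 74)]  |A|=1777.6256
5. ⊥bis P3·P4 via (16.535,51.815): [(16.7317, 34.5879) (27.9946, 33.6029) (49, 49.5571) (49, 74) (16.2817, 74)]  |A|=1139.3042
6. ⊥bis P3·P5 via (31.495,28.185): [(16.7317, 34.5879) (27.9946, 33.6029) (49, 49.5571) (49, 74) (16.2817, 74)]  |A|=1139.3042
7. ⊥bis P3·P6 via (27.715,37.495): [(16.7317, 34.5879) (21.79, 34.1455) (48.8481, 49.4417) (49, 49.5571) (49, 74) (16.2817, 74)]  |A|=1084.5098
8. ⊥bis P3·P7 via (14.7,54.17): [(16.4655, 57.8989) (16.7317, 34.5879) (21.79, 34.1455) (48.8481, 49.4417) (49, 49.5571) (49, 74) (24.0889, 74)]  |A|=1021.6573
9. ⊥bis P3·P8 via (22.65,44.85): [(16.4655, 57.8989) (16.6444, 42.2333) (49, 56.3311) (49, 74) (24.0889, 74)]  |A|=742.6689
10. ⊥bis P3·P9 via (25.84,36.16): [(16.4655, 57.8989) (16.6444, 42.2333) (49, 56.3311) (49, 74) (24.0889, 74)]  |A|=742.6689
11. canonical 5-gon: [(16.4655, 57.8989) (16.6444, 42.2333) (49, 56.3311) (49, 74) (24.0889, 74)]
12. shoelace: 742.6689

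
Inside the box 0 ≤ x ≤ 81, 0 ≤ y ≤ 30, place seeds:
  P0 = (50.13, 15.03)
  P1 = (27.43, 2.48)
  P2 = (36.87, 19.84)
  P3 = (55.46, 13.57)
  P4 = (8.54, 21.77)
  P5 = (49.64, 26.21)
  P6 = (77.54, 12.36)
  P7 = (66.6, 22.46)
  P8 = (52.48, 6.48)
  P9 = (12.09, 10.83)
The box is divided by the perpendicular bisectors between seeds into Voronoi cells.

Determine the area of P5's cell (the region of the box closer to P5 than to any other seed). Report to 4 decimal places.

Area of P5's cell: 149.7776

1. box [0,81]×[0,30]: [(0, 0) (81, 0) (81, 30) (0, 30)]
2. ⊥bis P5·P0 via (49.885,20.62): [(0, 18.4336) (81, 21.9837) (81, 30) (0, 30)]  |A|=793.0976
3. ⊥bis P5·P1 via (38.535,14.345): [(32.6382, 19.8641) (81, 21.9837) (81, 30) (21.8086, 30)]  |A|=493.82
4. ⊥bis P5·P2 via (43.255,23.025): [(44.5709, 20.3871) (81, 21.9837) (81, 30) (39.7757, 30)]  |A|=344.1559
5. ⊥bis P5·P3 via (52.55,19.89): [(44.5709, 20.3871) (54.5826, 20.8259) (74.5071, 30) (39.7757, 30)]  |A|=208.4879
6. ⊥bis P5·P4 via (29.09,23.99): [(44.5709, 20.3871) (54.5826, 20.8259) (74.5071, 30) (39.7757, 30)]  |A|=208.4879
7. ⊥bis P5·P6 via (63.59,19.285): [(44.5709, 20.3871) (54.5826, 20.8259) (67.2504, 26.6587) (68.9091, 30) (39.7757, 30)]  |A|=199.1356
8. ⊥bis P5·P7 via (58.12,24.335): [(44.5709, 20.3871) (54.5826, 20.8259) (57.6571, 22.2415) (59.3726, 30) (39.7757, 30)]  |A|=149.7776
9. ⊥bis P5·P8 via (51.06,16.345): [(44.5709, 20.3871) (54.5826, 20.8259) (57.6571, 22.2415) (59.3726, 30) (39.7757, 30)]  |A|=149.7776
10. ⊥bis P5·P9 via (30.865,18.52): [(44.5709, 20.3871) (54.5826, 20.8259) (57.6571, 22.2415) (59.3726, 30) (39.7757, 30)]  |A|=149.7776
11. canonical 5-gon: [(44.5709, 20.3871) (54.5826, 20.8259) (57.6571, 22.2415) (59.3726, 30) (39.7757, 30)]
12. shoelace: 149.7776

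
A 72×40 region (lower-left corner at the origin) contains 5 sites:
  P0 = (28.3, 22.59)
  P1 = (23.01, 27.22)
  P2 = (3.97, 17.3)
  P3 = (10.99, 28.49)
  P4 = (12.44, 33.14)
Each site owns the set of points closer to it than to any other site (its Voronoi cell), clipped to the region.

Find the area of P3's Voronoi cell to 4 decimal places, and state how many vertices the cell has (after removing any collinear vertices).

1. box [0,72]×[0,40]: [(0, 0) (72, 0) (72, 40) (0, 40)]
2. ⊥bis P3·P0 via (19.645,25.54): [(0, 0) (10.9399, 0) (24.5736, 40) (0, 40)]  |A|=710.2691
3. ⊥bis P3·P1 via (17,27.855): [(0, 0) (10.9399, 0) (15.4573, 13.2536) (18.2832, 40) (0, 40)]  |A|=626.1464
4. ⊥bis P3·P2 via (7.48,22.895): [(0, 27.5875) (15.9167, 17.6023) (18.2832, 40) (0, 40)]  |A|=303.5341
5. ⊥bis P3·P4 via (11.715,30.815): [(0, 34.4681) (0, 27.5875) (15.9167, 17.6023) (17.1342, 29.1251)]  |A|=156.7278
6. canonical 4-gon: [(0, 34.4681) (0, 27.5875) (15.9167, 17.6023) (17.1342, 29.1251)]
7. shoelace: 156.7278

Area of P3's cell: 156.7278 (4 vertices)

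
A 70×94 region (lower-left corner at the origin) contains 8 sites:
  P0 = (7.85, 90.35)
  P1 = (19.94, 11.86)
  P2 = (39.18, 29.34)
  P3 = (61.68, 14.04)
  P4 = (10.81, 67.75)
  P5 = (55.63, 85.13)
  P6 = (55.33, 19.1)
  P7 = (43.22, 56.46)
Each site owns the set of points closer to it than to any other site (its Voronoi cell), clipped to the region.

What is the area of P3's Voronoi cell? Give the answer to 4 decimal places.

1. box [0,70]×[0,94]: [(0, 0) (70, 0) (70, 94) (0, 94)]
2. ⊥bis P3·P0 via (34.765,52.195): [(0, 27.6713) (0, 0) (70, 0) (70, 77.0502)]  |A|=3665.254
3. ⊥bis P3·P1 via (40.81,12.95): [(38.6183, 54.9132) (41.4864, 0) (70, 0) (70, 77.0502)]  |A|=1991.8691
4. ⊥bis P3·P2 via (50.43,21.69): [(41.0723, 7.9286) (41.4864, 0) (70, 0) (70, 50.4694)]  |A|=843.0199
5. ⊥bis P3·P4 via (36.245,40.895): [(41.0723, 7.9286) (41.4864, 0) (70, 0) (70, 50.4694)]  |A|=843.0199
6. ⊥bis P3·P5 via (58.655,49.585): [(41.0723, 7.9286) (41.4864, 0) (70, 0) (70, 50.4694)]  |A|=843.0199
7. ⊥bis P3·P6 via (58.505,16.57): [(45.3012, 0) (70, 0) (70, 30.9955)]  |A|=382.7765
8. ⊥bis P3·P7 via (52.45,35.25): [(45.3012, 0) (70, 0) (70, 30.9955)]  |A|=382.7765
9. canonical 3-gon: [(45.3012, 0) (70, 0) (70, 30.9955)]
10. shoelace: 382.7765

Area of P3's cell: 382.7765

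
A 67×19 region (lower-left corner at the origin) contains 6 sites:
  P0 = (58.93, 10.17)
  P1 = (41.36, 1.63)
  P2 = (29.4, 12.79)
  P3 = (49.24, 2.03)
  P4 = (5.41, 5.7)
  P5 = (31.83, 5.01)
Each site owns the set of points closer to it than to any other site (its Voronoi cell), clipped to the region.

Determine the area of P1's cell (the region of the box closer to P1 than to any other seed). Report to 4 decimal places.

1. box [0,67]×[0,19]: [(0, 0) (67, 0) (67, 19) (0, 19)]
2. ⊥bis P1·P0 via (50.145,5.9): [(0, 0) (53.0127, 0) (43.7777, 19) (0, 19)]  |A|=919.5088
3. ⊥bis P1·P2 via (35.38,7.21): [(28.6523, 0) (53.0127, 0) (44.6694, 17.1653)]  |A|=209.0776
4. ⊥bis P1·P3 via (45.3,1.83): [(44.5292, 17.015) (28.6523, 0) (45.3929, 0)]  |A|=142.4212
5. ⊥bis P1·P4 via (23.385,3.665): [(44.5292, 17.015) (28.6523, 0) (45.3929, 0)]  |A|=142.4212
6. ⊥bis P1·P5 via (36.595,3.32): [(44.5292, 17.015) (39.5656, 11.6956) (35.4175, 0) (45.3929, 0)]  |A|=102.8594
7. canonical 4-gon: [(44.5292, 17.015) (39.5656, 11.6956) (35.4175, 0) (45.3929, 0)]
8. shoelace: 102.8594

Area of P1's cell: 102.8594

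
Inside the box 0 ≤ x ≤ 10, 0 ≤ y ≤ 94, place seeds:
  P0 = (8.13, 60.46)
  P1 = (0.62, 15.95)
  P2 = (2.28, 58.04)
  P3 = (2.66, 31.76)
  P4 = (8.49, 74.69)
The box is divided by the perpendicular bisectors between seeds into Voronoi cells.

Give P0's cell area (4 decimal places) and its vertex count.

1. box [0,10]×[0,94]: [(0, 0) (10, 0) (10, 94) (0, 94)]
2. ⊥bis P0·P1 via (4.375,38.205): [(0, 38.9432) (10, 37.2559) (10, 94) (0, 94)]  |A|=559.0045
3. ⊥bis P0·P2 via (5.205,59.25): [(0, 71.8323) (10, 47.6588) (10, 94) (0, 94)]  |A|=342.5444
4. ⊥bis P0·P3 via (5.395,46.11): [(0, 71.8323) (10, 47.6588) (10, 94) (0, 94)]  |A|=342.5444
5. ⊥bis P0·P4 via (8.31,67.575): [(1.6919, 67.7424) (10, 47.6588) (10, 67.5322)]  |A|=82.5554
6. canonical 3-gon: [(1.6919, 67.7424) (10, 47.6588) (10, 67.5322)]
7. shoelace: 82.5554

Area of P0's cell: 82.5554 (3 vertices)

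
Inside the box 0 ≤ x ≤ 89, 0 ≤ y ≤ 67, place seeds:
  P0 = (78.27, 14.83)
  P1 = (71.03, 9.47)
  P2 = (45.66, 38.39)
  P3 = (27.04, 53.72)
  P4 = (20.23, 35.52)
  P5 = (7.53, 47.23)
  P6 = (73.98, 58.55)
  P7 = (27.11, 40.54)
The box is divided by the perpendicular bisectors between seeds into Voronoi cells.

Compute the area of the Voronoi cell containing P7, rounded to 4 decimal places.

1. box [0,89]×[0,67]: [(0, 0) (89, 0) (89, 67) (0, 67)]
2. ⊥bis P7·P0 via (52.69,27.685): [(0, 0) (38.7772, 0) (72.4474, 67) (0, 67)]  |A|=3726.0225
3. ⊥bis P7·P1 via (49.07,25.005): [(0, 0) (31.3809, 0) (56.919, 36.1001) (72.4474, 67) (0, 67)]  |A|=3592.5196
4. ⊥bis P7·P2 via (36.385,39.465): [(0, 0) (31.3809, 0) (31.8951, 0.7269) (39.5764, 67) (0, 67)]  |A|=2391.3175
5. ⊥bis P7·P3 via (27.075,47.13): [(0, 46.9862) (0, 0) (31.3809, 0) (31.8951, 0.7269) (37.2797, 47.1842)]  |A|=1626.1446
6. ⊥bis P7·P4 via (23.67,38.03): [(17.069, 47.0769) (34.4986, 23.1892) (37.2797, 47.1842)]  |A|=242.3287
7. ⊥bis P7·P5 via (17.32,43.885): [(18.413, 47.084) (17.9827, 45.8246) (34.4986, 23.1892) (37.2797, 47.1842)]  |A|=241.4838
8. ⊥bis P7·P6 via (50.545,49.545): [(18.413, 47.084) (17.9827, 45.8246) (34.4986, 23.1892) (37.2797, 47.1842)]  |A|=241.4838
9. canonical 4-gon: [(18.413, 47.084) (17.9827, 45.8246) (34.4986, 23.1892) (37.2797, 47.1842)]
10. shoelace: 241.4838

Area of P7's cell: 241.4838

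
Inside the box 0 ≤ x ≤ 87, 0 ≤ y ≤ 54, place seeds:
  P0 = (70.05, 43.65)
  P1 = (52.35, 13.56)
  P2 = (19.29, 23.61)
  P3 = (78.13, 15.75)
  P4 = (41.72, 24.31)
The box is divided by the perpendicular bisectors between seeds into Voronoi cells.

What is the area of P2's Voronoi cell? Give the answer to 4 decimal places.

1. box [0,87]×[0,54]: [(0, 0) (87, 0) (87, 54) (0, 54)]
2. ⊥bis P2·P0 via (44.67,33.63): [(0, 0) (57.9471, 0) (36.6279, 54) (0, 54)]  |A|=2553.526
3. ⊥bis P2·P1 via (35.82,18.585): [(0, 0) (30.1703, 0) (42.2539, 39.7497) (36.6279, 54) (0, 54)]  |A|=2001.4656
4. ⊥bis P2·P3 via (48.71,19.68): [(0, 0) (30.1703, 0) (42.2539, 39.7497) (36.6279, 54) (0, 54)]  |A|=2001.4656
5. ⊥bis P2·P4 via (30.505,23.96): [(0, 0) (30.1703, 0) (31.152, 3.2293) (29.5675, 54) (0, 54)]  |A|=1640.3991
6. canonical 5-gon: [(0, 0) (30.1703, 0) (31.152, 3.2293) (29.5675, 54) (0, 54)]
7. shoelace: 1640.3991

Area of P2's cell: 1640.3991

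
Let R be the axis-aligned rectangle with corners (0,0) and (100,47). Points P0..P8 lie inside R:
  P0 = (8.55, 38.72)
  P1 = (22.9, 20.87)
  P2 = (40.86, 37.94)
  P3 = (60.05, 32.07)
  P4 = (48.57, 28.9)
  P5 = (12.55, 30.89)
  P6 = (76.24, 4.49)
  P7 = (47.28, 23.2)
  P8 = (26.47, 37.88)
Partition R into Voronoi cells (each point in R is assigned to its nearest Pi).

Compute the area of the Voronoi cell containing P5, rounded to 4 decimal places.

Area of P5's cell: 329.1647

1. box [0,100]×[0,47]: [(0, 0) (100, 0) (100, 47) (0, 47)]
2. ⊥bis P5·P0 via (10.55,34.805): [(0, 29.4155) (0, 0) (100, 0) (100, 47) (34.4217, 47)]  |A|=4397.3552
3. ⊥bis P5·P1 via (17.725,25.88): [(0, 29.4155) (0, 7.5712) (38.1716, 47) (34.4217, 47)]  |A|=449.8848
4. ⊥bis P5·P2 via (26.705,34.415): [(24.7956, 42.0824) (0, 29.4155) (0, 7.5712) (26.5583, 35.0042)]  |A|=388.9911
5. ⊥bis P5·P3 via (36.3,31.48): [(24.7956, 42.0824) (0, 29.4155) (0, 7.5712) (26.5583, 35.0042)]  |A|=388.9911
6. ⊥bis P5·P4 via (30.56,29.895): [(24.7956, 42.0824) (0, 29.4155) (0, 7.5712) (26.5583, 35.0042)]  |A|=388.9911
7. ⊥bis P5·P6 via (44.395,17.69): [(24.7956, 42.0824) (0, 29.4155) (0, 7.5712) (26.5583, 35.0042)]  |A|=388.9911
8. ⊥bis P5·P7 via (29.915,27.045): [(24.7956, 42.0824) (0, 29.4155) (0, 7.5712) (26.5583, 35.0042)]  |A|=388.9911
9. ⊥bis P5·P8 via (19.51,34.385): [(17.5129, 38.362) (0, 29.4155) (0, 7.5712) (21.7125, 29.9989)]  |A|=329.1647
10. canonical 4-gon: [(17.5129, 38.362) (0, 29.4155) (0, 7.5712) (21.7125, 29.9989)]
11. shoelace: 329.1647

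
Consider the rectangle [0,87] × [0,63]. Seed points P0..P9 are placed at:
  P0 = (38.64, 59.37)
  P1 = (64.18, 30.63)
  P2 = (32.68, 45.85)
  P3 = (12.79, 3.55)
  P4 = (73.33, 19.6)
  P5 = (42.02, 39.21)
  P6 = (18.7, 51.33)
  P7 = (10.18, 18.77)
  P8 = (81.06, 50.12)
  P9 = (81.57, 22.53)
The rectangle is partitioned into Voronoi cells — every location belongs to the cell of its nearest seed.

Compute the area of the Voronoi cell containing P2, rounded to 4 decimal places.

1. box [0,87]×[0,63]: [(0, 0) (87, 0) (87, 63) (0, 63)]
2. ⊥bis P2·P0 via (35.66,52.61): [(0, 0) (87, 0) (87, 29.9779) (12.0907, 63) (0, 63)]  |A|=4244.1683
3. ⊥bis P2·P1 via (48.43,38.24): [(0, 0) (29.9534, 0) (51.9117, 45.4458) (12.0907, 63) (0, 63)]  |A|=2421.9672
4. ⊥bis P2·P3 via (22.735,24.7): [(0, 35.3903) (38.342, 17.3614) (51.9117, 45.4458) (12.0907, 63) (0, 63)]  |A|=1483.4838
5. ⊥bis P2·P4 via (53.005,32.725): [(0, 35.3903) (38.342, 17.3614) (51.9117, 45.4458) (12.0907, 63) (0, 63)]  |A|=1483.4838
6. ⊥bis P2·P5 via (37.35,42.53): [(0, 35.3903) (24.1884, 24.0166) (42.4029, 49.6375) (12.0907, 63) (0, 63)]  |A|=1079.5953
7. ⊥bis P2·P6 via (25.69,48.59): [(17.3229, 27.2448) (24.1884, 24.0166) (42.4029, 49.6375) (28.5026, 55.7652)]  |A|=349.824
8. ⊥bis P2·P7 via (21.43,32.31): [(19.8296, 33.6397) (26.8707, 27.7895) (42.4029, 49.6375) (28.5026, 55.7652)]  |A|=302.6975
9. ⊥bis P2·P8 via (56.87,47.985): [(19.8296, 33.6397) (26.8707, 27.7895) (42.4029, 49.6375) (28.5026, 55.7652)]  |A|=302.6975
10. ⊥bis P2·P9 via (57.125,34.19): [(19.8296, 33.6397) (26.8707, 27.7895) (42.4029, 49.6375) (28.5026, 55.7652)]  |A|=302.6975
11. canonical 4-gon: [(19.8296, 33.6397) (26.8707, 27.7895) (42.4029, 49.6375) (28.5026, 55.7652)]
12. shoelace: 302.6975

Area of P2's cell: 302.6975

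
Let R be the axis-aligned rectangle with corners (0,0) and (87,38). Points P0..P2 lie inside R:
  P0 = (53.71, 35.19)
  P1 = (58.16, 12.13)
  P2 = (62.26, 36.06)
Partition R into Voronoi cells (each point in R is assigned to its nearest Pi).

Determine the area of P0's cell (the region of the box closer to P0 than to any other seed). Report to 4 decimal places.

Area of P0's cell: 1139.3738

1. box [0,87]×[0,38]: [(0, 0) (87, 0) (87, 38) (0, 38)]
2. ⊥bis P0·P1 via (55.935,23.66): [(0, 12.866) (87, 29.6548) (87, 38) (0, 38)]  |A|=1456.3489
3. ⊥bis P0·P2 via (57.985,35.625): [(0, 12.866) (59.1396, 24.2784) (57.7433, 38) (0, 38)]  |A|=1139.3738
4. canonical 4-gon: [(0, 12.866) (59.1396, 24.2784) (57.7433, 38) (0, 38)]
5. shoelace: 1139.3738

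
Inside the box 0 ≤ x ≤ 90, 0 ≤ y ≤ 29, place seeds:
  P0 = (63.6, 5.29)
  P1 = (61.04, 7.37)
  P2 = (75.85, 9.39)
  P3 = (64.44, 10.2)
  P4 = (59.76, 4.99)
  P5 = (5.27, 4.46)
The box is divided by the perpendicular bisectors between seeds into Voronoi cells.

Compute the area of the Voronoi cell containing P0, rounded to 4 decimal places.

Area of P0's cell: 65.5079

1. box [0,90]×[0,29]: [(0, 0) (90, 0) (90, 29) (0, 29)]
2. ⊥bis P0·P1 via (62.32,6.33): [(57.1769, 0) (90, 0) (90, 29) (80.7394, 29)]  |A|=610.2144
3. ⊥bis P0·P2 via (69.725,7.34): [(67.804, 13.0795) (57.1769, 0) (72.1817, 0)]  |A|=98.1279
4. ⊥bis P0·P3 via (64.02,7.745): [(69.9277, 6.7343) (63.5368, 7.8277) (57.1769, 0) (72.1817, 0)]  |A|=79.013
5. ⊥bis P0·P4 via (61.68,5.14): [(69.9277, 6.7343) (63.5368, 7.8277) (61.6513, 5.507) (62.0816, 0) (72.1817, 0)]  |A|=65.5079
6. ⊥bis P0·P5 via (34.435,4.875): [(69.9277, 6.7343) (63.5368, 7.8277) (61.6513, 5.507) (62.0816, 0) (72.1817, 0)]  |A|=65.5079
7. canonical 5-gon: [(69.9277, 6.7343) (63.5368, 7.8277) (61.6513, 5.507) (62.0816, 0) (72.1817, 0)]
8. shoelace: 65.5079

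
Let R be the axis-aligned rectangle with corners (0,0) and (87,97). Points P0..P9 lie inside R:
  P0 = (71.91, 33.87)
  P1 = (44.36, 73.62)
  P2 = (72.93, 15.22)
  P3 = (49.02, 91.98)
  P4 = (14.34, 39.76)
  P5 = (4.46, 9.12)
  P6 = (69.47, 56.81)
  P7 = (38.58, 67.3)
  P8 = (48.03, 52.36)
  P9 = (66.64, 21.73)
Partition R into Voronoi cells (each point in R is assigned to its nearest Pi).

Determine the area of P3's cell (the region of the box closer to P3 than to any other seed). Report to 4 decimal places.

Area of P3's cell: 936.8219

1. box [0,87]×[0,97]: [(0, 0) (87, 0) (87, 97) (0, 97)]
2. ⊥bis P3·P0 via (60.465,62.925): [(0, 39.1073) (87, 73.3774) (87, 97) (0, 97)]  |A|=3545.9156
3. ⊥bis P3·P1 via (46.69,82.8): [(0, 94.6505) (85.7517, 72.8856) (87, 73.3774) (87, 97) (0, 97)]  |A|=1164.4547
4. ⊥bis P3·P2 via (60.975,53.6): [(0, 94.6505) (85.7517, 72.8856) (87, 73.3774) (87, 97) (0, 97)]  |A|=1164.4547
5. ⊥bis P3·P4 via (31.68,65.87): [(0, 94.6505) (85.7517, 72.8856) (87, 73.3774) (87, 97) (0, 97)]  |A|=1164.4547
6. ⊥bis P3·P5 via (26.74,50.55): [(0, 94.6505) (85.7517, 72.8856) (87, 73.3774) (87, 97) (0, 97)]  |A|=1164.4547
7. ⊥bis P3·P6 via (59.245,74.395): [(0, 94.6505) (65.4925, 78.0277) (87, 90.5335) (87, 97) (0, 97)]  |A|=971.7721
8. ⊥bis P3·P7 via (43.8,79.64): [(20.7889, 89.374) (65.4925, 78.0277) (87, 90.5335) (87, 97) (2.7612, 97)]  |A|=936.8219
9. ⊥bis P3·P8 via (48.525,72.17): [(20.7889, 89.374) (65.4925, 78.0277) (87, 90.5335) (87, 97) (2.7612, 97)]  |A|=936.8219
10. ⊥bis P3·P9 via (57.83,56.855): [(20.7889, 89.374) (65.4925, 78.0277) (87, 90.5335) (87, 97) (2.7612, 97)]  |A|=936.8219
11. canonical 5-gon: [(20.7889, 89.374) (65.4925, 78.0277) (87, 90.5335) (87, 97) (2.7612, 97)]
12. shoelace: 936.8219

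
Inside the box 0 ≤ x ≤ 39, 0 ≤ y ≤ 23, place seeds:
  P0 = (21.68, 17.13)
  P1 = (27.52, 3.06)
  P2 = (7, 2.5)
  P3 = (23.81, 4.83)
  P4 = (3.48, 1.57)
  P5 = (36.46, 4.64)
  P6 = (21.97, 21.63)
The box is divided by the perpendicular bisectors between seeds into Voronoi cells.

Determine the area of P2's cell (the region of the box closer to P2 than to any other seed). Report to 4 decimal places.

Area of P2's cell: 187.9141

1. box [0,39]×[0,23]: [(0, 0) (39, 0) (39, 23) (0, 23)]
2. ⊥bis P2·P0 via (14.34,9.815): [(0, 0) (24.1216, 0) (1.1999, 23) (0, 23)]  |A|=291.197
3. ⊥bis P2·P1 via (17.26,2.78): [(0, 0) (17.3359, 0) (17.1448, 7.0006) (1.1999, 23) (0, 23)]  |A|=267.445
4. ⊥bis P2·P3 via (15.405,3.665): [(0, 0) (15.913, 0) (14.5869, 9.5673) (1.1999, 23) (0, 23)]  |A|=251.9302
5. ⊥bis P2·P4 via (5.24,2.035): [(0, 21.8681) (5.7777, 0) (15.913, 0) (14.5869, 9.5673) (1.1999, 23) (0, 23)]  |A|=188.757
6. ⊥bis P2·P5 via (21.73,3.57): [(0, 21.8681) (5.7777, 0) (15.913, 0) (14.5869, 9.5673) (1.1999, 23) (0, 23)]  |A|=188.757
7. ⊥bis P2·P6 via (14.485,12.065): [(0, 21.8681) (5.7777, 0) (15.913, 0) (14.5869, 9.5673) (3.6396, 20.5519) (0.5113, 23) (0, 23)]  |A|=187.9141
8. canonical 7-gon: [(0, 21.8681) (5.7777, 0) (15.913, 0) (14.5869, 9.5673) (3.6396, 20.5519) (0.5113, 23) (0, 23)]
9. shoelace: 187.9141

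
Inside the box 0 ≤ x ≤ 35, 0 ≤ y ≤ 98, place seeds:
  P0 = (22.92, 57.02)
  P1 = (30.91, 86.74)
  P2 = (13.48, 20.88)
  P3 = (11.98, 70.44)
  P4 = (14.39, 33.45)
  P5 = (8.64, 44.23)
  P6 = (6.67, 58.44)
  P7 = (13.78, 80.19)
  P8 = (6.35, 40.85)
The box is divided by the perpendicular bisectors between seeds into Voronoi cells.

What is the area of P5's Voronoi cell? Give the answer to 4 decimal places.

1. box [0,35]×[0,98]: [(0, 0) (35, 0) (35, 98) (0, 98)]
2. ⊥bis P5·P0 via (15.78,50.625): [(0, 68.2433) (0, 0) (35, 0) (35, 29.1659)]  |A|=1704.6619
3. ⊥bis P5·P1 via (19.775,65.485): [(0, 68.2433) (0, 0) (35, 0) (35, 29.1659)]  |A|=1704.6619
4. ⊥bis P5·P2 via (11.06,32.555): [(28.6913, 36.2096) (0, 68.2433) (0, 30.2625)]  |A|=544.8592
5. ⊥bis P5·P3 via (10.31,57.335): [(28.6913, 36.2096) (9.7006, 57.4127) (0, 58.6488) (0, 30.2625)]  |A|=498.3231
6. ⊥bis P5·P4 via (11.515,38.84): [(21.5441, 44.1894) (9.7006, 57.4127) (0, 58.6488) (0, 32.698)]  |A|=336.3596
7. ⊥bis P5·P6 via (7.655,51.335): [(21.5441, 44.1894) (14.3169, 52.2586) (0, 50.2738) (0, 32.698)]  |A|=254.2616
8. ⊥bis P5·P7 via (11.21,62.21): [(21.5441, 44.1894) (14.3169, 52.2586) (0, 50.2738) (0, 32.698)]  |A|=254.2616
9. ⊥bis P5·P8 via (7.495,42.54): [(12.3213, 39.2701) (21.5441, 44.1894) (14.3169, 52.2586) (0, 50.2738) (0, 47.618)]  |A|=162.3444
10. canonical 5-gon: [(12.3213, 39.2701) (21.5441, 44.1894) (14.3169, 52.2586) (0, 50.2738) (0, 47.618)]
11. shoelace: 162.3444

Area of P5's cell: 162.3444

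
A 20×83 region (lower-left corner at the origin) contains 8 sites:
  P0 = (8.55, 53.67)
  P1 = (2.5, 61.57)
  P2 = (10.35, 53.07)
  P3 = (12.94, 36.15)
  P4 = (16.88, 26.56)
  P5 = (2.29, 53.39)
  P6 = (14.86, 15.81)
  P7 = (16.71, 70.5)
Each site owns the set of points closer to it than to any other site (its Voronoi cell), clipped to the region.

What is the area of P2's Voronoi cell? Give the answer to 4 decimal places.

Area of P2's cell: 171.5784

1. box [0,20]×[0,83]: [(0, 0) (20, 0) (20, 83) (0, 83)]
2. ⊥bis P2·P0 via (9.45,53.37): [(0, 25.02) (0, 0) (20, 0) (20, 83) (19.3267, 83)]  |A|=1099.7199
3. ⊥bis P2·P1 via (6.425,57.32): [(12.6977, 63.113) (0, 25.02) (0, 0) (20, 0) (20, 69.8569)]  |A|=1045.037
4. ⊥bis P2·P3 via (11.645,44.61): [(12.6977, 63.113) (6.255, 43.7849) (20, 45.8889) (20, 69.8569)]  |A|=213.5658
5. ⊥bis P2·P4 via (13.615,39.815): [(12.6977, 63.113) (6.255, 43.7849) (20, 45.8889) (20, 69.8569)]  |A|=213.5658
6. ⊥bis P2·P5 via (6.32,53.23): [(12.6977, 63.113) (6.255, 43.7849) (20, 45.8889) (20, 69.8569)]  |A|=213.5658
7. ⊥bis P2·P6 via (12.605,34.44): [(12.6977, 63.113) (6.255, 43.7849) (20, 45.8889) (20, 69.8569)]  |A|=213.5658
8. ⊥bis P2·P7 via (13.53,61.785): [(12.3933, 62.1998) (6.255, 43.7849) (20, 45.8889) (20, 59.4242)]  |A|=171.5784
9. canonical 4-gon: [(12.3933, 62.1998) (6.255, 43.7849) (20, 45.8889) (20, 59.4242)]
10. shoelace: 171.5784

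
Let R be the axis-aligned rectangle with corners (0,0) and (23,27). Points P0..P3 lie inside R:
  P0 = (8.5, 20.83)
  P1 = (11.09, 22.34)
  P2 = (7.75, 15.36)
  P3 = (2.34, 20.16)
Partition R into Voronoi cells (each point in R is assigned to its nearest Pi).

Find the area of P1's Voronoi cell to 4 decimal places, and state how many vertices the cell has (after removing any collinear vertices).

Area of P1's cell: 156.8232 (4 vertices)

1. box [0,23]×[0,27]: [(0, 0) (23, 0) (23, 27) (0, 27)]
2. ⊥bis P1·P0 via (9.795,21.585): [(22.3793, 0) (23, 0) (23, 27) (6.638, 27)]  |A|=229.2665
3. ⊥bis P1·P2 via (9.42,18.85): [(12.1516, 17.5429) (23, 12.3518) (23, 27) (6.638, 27)]  |A|=156.8232
4. ⊥bis P1·P3 via (6.715,21.25): [(12.1516, 17.5429) (23, 12.3518) (23, 27) (6.638, 27)]  |A|=156.8232
5. canonical 4-gon: [(12.1516, 17.5429) (23, 12.3518) (23, 27) (6.638, 27)]
6. shoelace: 156.8232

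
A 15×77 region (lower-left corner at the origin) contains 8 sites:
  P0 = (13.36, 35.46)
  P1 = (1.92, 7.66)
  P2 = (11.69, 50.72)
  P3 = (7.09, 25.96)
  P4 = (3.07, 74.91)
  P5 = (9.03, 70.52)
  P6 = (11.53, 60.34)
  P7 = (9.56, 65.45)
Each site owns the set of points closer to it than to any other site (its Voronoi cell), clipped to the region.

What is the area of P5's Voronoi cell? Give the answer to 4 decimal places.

1. box [0,15]×[0,77]: [(0, 0) (15, 0) (15, 77) (0, 77)]
2. ⊥bis P5·P0 via (11.195,52.99): [(0, 51.6074) (15, 53.4599) (15, 77) (0, 77)]  |A|=366.9951
3. ⊥bis P5·P1 via (5.475,39.09): [(0, 51.6074) (15, 53.4599) (15, 77) (0, 77)]  |A|=366.9951
4. ⊥bis P5·P2 via (10.36,60.62): [(0, 59.2282) (15, 61.2434) (15, 77) (0, 77)]  |A|=251.4633
5. ⊥bis P5·P3 via (8.06,48.24): [(0, 59.2282) (15, 61.2434) (15, 77) (0, 77)]  |A|=251.4633
6. ⊥bis P5·P4 via (6.05,72.715): [(0, 64.5013) (0, 59.2282) (15, 61.2434) (15, 77) (9.2062, 77)]  |A|=193.9305
7. ⊥bis P5·P6 via (10.28,65.43): [(0, 64.5013) (0, 62.9054) (15, 66.5891) (15, 77) (9.2062, 77)]  |A|=126.2578
8. ⊥bis P5·P7 via (9.295,67.985): [(2.0046, 67.2229) (15, 68.5814) (15, 77) (9.2062, 77)]  |A|=83.0246
9. canonical 4-gon: [(2.0046, 67.2229) (15, 68.5814) (15, 77) (9.2062, 77)]
10. shoelace: 83.0246

Area of P5's cell: 83.0246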